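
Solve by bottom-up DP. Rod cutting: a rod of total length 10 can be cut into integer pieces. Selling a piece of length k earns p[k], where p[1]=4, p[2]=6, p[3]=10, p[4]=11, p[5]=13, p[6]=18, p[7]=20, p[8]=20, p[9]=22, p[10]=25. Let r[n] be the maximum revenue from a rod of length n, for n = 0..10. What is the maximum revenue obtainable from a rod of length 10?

40

   n    0    1    2    3    4    5    6    7    8    9   10
r[n]    0    4    8   12   16   20   24   28   32   36   40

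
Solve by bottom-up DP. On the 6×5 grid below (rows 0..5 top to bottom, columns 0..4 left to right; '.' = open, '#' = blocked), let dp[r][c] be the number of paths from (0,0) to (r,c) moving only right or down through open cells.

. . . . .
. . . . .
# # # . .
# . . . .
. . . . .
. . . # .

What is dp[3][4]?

13

r\c   0   1   2   3   4
  0   1   1   1   1   1
  1   1   2   3   4   5
  2   0   0   0   4   9
  3   0   0   0   4  13
  4   0   0   0   4  17
  5   0   0   0   0  17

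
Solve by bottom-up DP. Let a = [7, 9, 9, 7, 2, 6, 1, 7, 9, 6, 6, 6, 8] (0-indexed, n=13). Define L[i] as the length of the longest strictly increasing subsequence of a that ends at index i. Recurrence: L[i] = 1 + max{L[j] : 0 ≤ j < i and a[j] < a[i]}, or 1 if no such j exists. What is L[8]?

   i    0    1    2    3    4    5    6    7    8    9   10   11   12
a[i]    7    9    9    7    2    6    1    7    9    6    6    6    8
L[i]    1    2    2    1    1    2    1    3    4    2    2    2    4

4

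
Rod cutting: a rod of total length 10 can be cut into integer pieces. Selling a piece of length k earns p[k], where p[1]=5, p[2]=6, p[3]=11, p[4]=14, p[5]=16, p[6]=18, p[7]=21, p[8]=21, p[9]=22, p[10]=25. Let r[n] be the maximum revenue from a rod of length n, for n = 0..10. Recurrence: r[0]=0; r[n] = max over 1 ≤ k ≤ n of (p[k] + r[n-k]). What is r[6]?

30

   n    0    1    2    3    4    5    6    7    8    9   10
r[n]    0    5   10   15   20   25   30   35   40   45   50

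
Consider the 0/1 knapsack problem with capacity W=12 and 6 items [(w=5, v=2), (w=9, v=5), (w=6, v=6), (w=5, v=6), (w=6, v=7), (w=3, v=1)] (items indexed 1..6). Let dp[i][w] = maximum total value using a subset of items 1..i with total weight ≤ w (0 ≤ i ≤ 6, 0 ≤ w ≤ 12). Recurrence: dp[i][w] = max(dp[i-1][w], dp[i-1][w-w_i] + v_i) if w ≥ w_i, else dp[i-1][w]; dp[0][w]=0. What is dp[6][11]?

13

i\w   0   1   2   3   4   5   6   7   8   9  10  11  12
  0   0   0   0   0   0   0   0   0   0   0   0   0   0
  1   0   0   0   0   0   2   2   2   2   2   2   2   2
  2   0   0   0   0   0   2   2   2   2   5   5   5   5
  3   0   0   0   0   0   2   6   6   6   6   6   8   8
  4   0   0   0   0   0   6   6   6   6   6   8  12  12
  5   0   0   0   0   0   6   7   7   7   7   8  13  13
  6   0   0   0   1   1   6   7   7   7   8   8  13  13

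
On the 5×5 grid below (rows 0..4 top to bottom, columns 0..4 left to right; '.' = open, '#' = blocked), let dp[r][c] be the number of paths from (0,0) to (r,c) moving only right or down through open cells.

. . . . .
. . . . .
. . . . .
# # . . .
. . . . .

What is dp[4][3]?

22

r\c   0   1   2   3   4
  0   1   1   1   1   1
  1   1   2   3   4   5
  2   1   3   6  10  15
  3   0   0   6  16  31
  4   0   0   6  22  53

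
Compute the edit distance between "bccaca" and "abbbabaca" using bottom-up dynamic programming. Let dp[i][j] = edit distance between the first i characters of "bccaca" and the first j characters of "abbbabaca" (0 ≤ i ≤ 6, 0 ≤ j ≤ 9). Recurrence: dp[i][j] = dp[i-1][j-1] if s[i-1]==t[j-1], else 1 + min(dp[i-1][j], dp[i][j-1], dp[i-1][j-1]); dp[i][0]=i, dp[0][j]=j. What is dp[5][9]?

   ''  a  b  b  b  a  b  a  c  a
''  0  1  2  3  4  5  6  7  8  9
 b  1  1  1  2  3  4  5  6  7  8
 c  2  2  2  2  3  4  5  6  6  7
 c  3  3  3  3  3  4  5  6  6  7
 a  4  3  4  4  4  3  4  5  6  6
 c  5  4  4  5  5  4  4  5  5  6
 a  6  5  5  5  6  5  5  4  5  5

6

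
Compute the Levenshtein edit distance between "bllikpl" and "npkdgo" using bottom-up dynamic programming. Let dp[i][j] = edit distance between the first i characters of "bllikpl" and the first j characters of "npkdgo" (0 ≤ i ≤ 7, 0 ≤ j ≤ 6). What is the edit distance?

7

   ''  n  p  k  d  g  o
''  0  1  2  3  4  5  6
 b  1  1  2  3  4  5  6
 l  2  2  2  3  4  5  6
 l  3  3  3  3  4  5  6
 i  4  4  4  4  4  5  6
 k  5  5  5  4  5  5  6
 p  6  6  5  5  5  6  6
 l  7  7  6  6  6  6  7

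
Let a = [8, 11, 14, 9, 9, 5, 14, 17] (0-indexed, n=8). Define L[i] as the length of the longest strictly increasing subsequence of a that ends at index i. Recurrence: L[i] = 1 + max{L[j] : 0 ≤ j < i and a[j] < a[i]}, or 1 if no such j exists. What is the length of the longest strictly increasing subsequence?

4

   i    0    1    2    3    4    5    6    7
a[i]    8   11   14    9    9    5   14   17
L[i]    1    2    3    2    2    1    3    4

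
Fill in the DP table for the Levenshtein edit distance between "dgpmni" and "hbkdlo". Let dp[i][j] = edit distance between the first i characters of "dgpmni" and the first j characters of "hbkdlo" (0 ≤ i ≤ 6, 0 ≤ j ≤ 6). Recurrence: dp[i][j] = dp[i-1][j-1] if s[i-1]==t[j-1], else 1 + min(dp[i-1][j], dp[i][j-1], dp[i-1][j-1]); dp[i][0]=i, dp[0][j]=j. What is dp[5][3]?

5

   ''  h  b  k  d  l  o
''  0  1  2  3  4  5  6
 d  1  1  2  3  3  4  5
 g  2  2  2  3  4  4  5
 p  3  3  3  3  4  5  5
 m  4  4  4  4  4  5  6
 n  5  5  5  5  5  5  6
 i  6  6  6  6  6  6  6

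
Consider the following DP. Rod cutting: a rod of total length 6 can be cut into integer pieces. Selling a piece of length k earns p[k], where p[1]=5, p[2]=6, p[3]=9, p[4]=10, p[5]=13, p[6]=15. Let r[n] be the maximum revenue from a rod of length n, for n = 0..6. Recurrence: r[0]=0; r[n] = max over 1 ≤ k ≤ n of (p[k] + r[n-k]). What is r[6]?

   n    0    1    2    3    4    5    6
r[n]    0    5   10   15   20   25   30

30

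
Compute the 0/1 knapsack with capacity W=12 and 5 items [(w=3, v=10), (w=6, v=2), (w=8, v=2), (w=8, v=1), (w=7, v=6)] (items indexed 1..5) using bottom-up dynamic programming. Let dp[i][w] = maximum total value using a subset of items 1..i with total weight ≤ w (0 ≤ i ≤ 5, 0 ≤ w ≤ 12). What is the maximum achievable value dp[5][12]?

i\w   0   1   2   3   4   5   6   7   8   9  10  11  12
  0   0   0   0   0   0   0   0   0   0   0   0   0   0
  1   0   0   0  10  10  10  10  10  10  10  10  10  10
  2   0   0   0  10  10  10  10  10  10  12  12  12  12
  3   0   0   0  10  10  10  10  10  10  12  12  12  12
  4   0   0   0  10  10  10  10  10  10  12  12  12  12
  5   0   0   0  10  10  10  10  10  10  12  16  16  16

16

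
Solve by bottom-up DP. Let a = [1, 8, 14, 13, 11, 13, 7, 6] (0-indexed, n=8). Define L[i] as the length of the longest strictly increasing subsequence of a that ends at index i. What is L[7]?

   i    0    1    2    3    4    5    6    7
a[i]    1    8   14   13   11   13    7    6
L[i]    1    2    3    3    3    4    2    2

2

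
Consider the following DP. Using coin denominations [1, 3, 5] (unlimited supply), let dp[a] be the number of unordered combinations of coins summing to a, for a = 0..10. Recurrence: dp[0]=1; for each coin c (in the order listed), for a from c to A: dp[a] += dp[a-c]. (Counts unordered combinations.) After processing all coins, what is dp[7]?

after  coin     0     1     2     3     4     5     6     7     8     9    10
          1     1     1     1     1     1     1     1     1     1     1     1
          3     1     1     1     2     2     2     3     3     3     4     4
          5     1     1     1     2     2     3     4     4     5     6     7

4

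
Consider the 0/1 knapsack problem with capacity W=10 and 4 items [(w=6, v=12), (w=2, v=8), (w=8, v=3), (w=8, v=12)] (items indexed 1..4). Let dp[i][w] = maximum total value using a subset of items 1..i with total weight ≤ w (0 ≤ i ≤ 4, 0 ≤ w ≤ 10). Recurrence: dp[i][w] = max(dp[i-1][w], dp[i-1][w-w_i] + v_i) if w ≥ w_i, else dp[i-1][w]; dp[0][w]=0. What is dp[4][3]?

i\w   0   1   2   3   4   5   6   7   8   9  10
  0   0   0   0   0   0   0   0   0   0   0   0
  1   0   0   0   0   0   0  12  12  12  12  12
  2   0   0   8   8   8   8  12  12  20  20  20
  3   0   0   8   8   8   8  12  12  20  20  20
  4   0   0   8   8   8   8  12  12  20  20  20

8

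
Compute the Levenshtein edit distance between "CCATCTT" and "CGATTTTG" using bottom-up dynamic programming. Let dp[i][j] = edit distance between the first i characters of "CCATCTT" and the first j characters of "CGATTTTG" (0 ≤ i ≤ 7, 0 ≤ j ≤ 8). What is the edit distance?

3

   ''  C  G  A  T  T  T  T  G
''  0  1  2  3  4  5  6  7  8
 C  1  0  1  2  3  4  5  6  7
 C  2  1  1  2  3  4  5  6  7
 A  3  2  2  1  2  3  4  5  6
 T  4  3  3  2  1  2  3  4  5
 C  5  4  4  3  2  2  3  4  5
 T  6  5  5  4  3  2  2  3  4
 T  7  6  6  5  4  3  2  2  3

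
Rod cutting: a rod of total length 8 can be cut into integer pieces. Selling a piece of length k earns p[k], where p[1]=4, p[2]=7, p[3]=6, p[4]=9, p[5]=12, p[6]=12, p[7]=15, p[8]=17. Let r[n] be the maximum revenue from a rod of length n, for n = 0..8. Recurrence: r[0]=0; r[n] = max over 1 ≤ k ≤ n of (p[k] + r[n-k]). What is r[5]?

   n    0    1    2    3    4    5    6    7    8
r[n]    0    4    8   12   16   20   24   28   32

20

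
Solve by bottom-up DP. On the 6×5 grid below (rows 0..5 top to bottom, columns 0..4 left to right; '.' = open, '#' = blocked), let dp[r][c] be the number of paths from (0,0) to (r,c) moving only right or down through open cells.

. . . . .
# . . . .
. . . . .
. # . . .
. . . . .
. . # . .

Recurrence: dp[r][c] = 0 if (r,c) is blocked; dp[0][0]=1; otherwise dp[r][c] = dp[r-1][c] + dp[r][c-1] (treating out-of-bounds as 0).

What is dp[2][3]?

6

r\c   0   1   2   3   4
  0   1   1   1   1   1
  1   0   1   2   3   4
  2   0   1   3   6  10
  3   0   0   3   9  19
  4   0   0   3  12  31
  5   0   0   0  12  43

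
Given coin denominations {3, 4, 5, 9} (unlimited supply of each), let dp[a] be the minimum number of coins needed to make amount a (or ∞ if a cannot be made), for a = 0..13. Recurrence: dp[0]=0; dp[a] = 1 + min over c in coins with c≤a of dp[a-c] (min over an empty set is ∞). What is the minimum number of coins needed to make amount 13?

 a  0  1  2  3  4  5  6  7  8  9 10 11 12 13
dp  0  -  -  1  1  1  2  2  2  1  2  3  2  2
(- denotes ∞ / unreachable)

2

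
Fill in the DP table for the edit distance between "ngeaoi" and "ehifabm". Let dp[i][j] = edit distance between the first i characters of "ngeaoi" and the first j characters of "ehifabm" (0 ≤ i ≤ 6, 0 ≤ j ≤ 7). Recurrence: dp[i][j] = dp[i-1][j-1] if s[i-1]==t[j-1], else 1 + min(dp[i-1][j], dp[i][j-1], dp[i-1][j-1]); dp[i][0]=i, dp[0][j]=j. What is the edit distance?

6

   ''  e  h  i  f  a  b  m
''  0  1  2  3  4  5  6  7
 n  1  1  2  3  4  5  6  7
 g  2  2  2  3  4  5  6  7
 e  3  2  3  3  4  5  6  7
 a  4  3  3  4  4  4  5  6
 o  5  4  4  4  5  5  5  6
 i  6  5  5  4  5  6  6  6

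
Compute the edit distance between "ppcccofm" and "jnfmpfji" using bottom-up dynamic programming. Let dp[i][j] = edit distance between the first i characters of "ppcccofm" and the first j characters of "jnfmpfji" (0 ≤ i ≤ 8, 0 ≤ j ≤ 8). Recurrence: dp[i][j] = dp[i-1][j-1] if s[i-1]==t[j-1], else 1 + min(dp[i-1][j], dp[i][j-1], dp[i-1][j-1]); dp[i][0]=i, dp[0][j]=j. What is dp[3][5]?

   ''  j  n  f  m  p  f  j  i
''  0  1  2  3  4  5  6  7  8
 p  1  1  2  3  4  4  5  6  7
 p  2  2  2  3  4  4  5  6  7
 c  3  3  3  3  4  5  5  6  7
 c  4  4  4  4  4  5  6  6  7
 c  5  5  5  5  5  5  6  7  7
 o  6  6  6  6  6  6  6  7  8
 f  7  7  7  6  7  7  6  7  8
 m  8  8  8  7  6  7  7  7  8

5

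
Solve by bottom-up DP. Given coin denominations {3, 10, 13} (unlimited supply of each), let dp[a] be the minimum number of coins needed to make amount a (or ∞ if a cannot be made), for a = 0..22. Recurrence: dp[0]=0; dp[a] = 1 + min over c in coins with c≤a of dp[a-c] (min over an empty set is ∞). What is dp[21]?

 a  0  1  2  3  4  5  6  7  8  9 10 11 12 13 14 15 16 17 18 19 20 21 22
dp  0  -  -  1  -  -  2  -  -  3  1  -  4  1  -  5  2  -  6  3  2  7  4
(- denotes ∞ / unreachable)

7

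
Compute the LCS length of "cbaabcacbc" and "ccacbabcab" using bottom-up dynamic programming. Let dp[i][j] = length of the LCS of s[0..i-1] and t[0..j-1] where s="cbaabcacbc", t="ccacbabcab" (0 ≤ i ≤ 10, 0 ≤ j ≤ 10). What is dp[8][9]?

6

   ''  c  c  a  c  b  a  b  c  a  b
''  0  0  0  0  0  0  0  0  0  0  0
 c  0  1  1  1  1  1  1  1  1  1  1
 b  0  1  1  1  1  2  2  2  2  2  2
 a  0  1  1  2  2  2  3  3  3  3  3
 a  0  1  1  2  2  2  3  3  3  4  4
 b  0  1  1  2  2  3  3  4  4  4  5
 c  0  1  2  2  3  3  3  4  5  5  5
 a  0  1  2  3  3  3  4  4  5  6  6
 c  0  1  2  3  4  4  4  4  5  6  6
 b  0  1  2  3  4  5  5  5  5  6  7
 c  0  1  2  3  4  5  5  5  6  6  7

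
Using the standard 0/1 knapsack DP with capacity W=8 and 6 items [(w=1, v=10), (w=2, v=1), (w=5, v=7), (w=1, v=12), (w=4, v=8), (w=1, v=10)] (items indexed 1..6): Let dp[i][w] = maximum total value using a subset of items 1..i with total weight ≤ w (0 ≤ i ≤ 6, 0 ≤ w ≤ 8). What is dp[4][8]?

29

i\w   0   1   2   3   4   5   6   7   8
  0   0   0   0   0   0   0   0   0   0
  1   0  10  10  10  10  10  10  10  10
  2   0  10  10  11  11  11  11  11  11
  3   0  10  10  11  11  11  17  17  18
  4   0  12  22  22  23  23  23  29  29
  5   0  12  22  22  23  23  30  30  31
  6   0  12  22  32  32  33  33  40  40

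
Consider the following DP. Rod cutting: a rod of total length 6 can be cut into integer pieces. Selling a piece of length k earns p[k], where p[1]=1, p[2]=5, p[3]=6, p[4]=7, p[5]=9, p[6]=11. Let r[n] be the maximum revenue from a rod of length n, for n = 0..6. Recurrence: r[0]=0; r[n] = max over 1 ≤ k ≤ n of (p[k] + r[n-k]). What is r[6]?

   n    0    1    2    3    4    5    6
r[n]    0    1    5    6   10   11   15

15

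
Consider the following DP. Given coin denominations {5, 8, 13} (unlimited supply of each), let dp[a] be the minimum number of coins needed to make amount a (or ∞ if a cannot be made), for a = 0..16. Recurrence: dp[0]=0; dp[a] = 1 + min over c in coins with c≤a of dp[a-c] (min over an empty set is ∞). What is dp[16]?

 a  0  1  2  3  4  5  6  7  8  9 10 11 12 13 14 15 16
dp  0  -  -  -  -  1  -  -  1  -  2  -  -  1  -  3  2
(- denotes ∞ / unreachable)

2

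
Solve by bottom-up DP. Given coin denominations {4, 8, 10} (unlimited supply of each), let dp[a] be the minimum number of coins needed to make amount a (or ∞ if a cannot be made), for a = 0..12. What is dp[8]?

 a  0  1  2  3  4  5  6  7  8  9 10 11 12
dp  0  -  -  -  1  -  -  -  1  -  1  -  2
(- denotes ∞ / unreachable)

1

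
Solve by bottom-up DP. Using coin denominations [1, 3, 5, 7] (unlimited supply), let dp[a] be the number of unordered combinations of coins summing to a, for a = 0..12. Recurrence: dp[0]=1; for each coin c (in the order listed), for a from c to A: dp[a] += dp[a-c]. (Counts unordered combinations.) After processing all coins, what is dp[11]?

10

after  coin     0     1     2     3     4     5     6     7     8     9    10    11    12
          1     1     1     1     1     1     1     1     1     1     1     1     1     1
          3     1     1     1     2     2     2     3     3     3     4     4     4     5
          5     1     1     1     2     2     3     4     4     5     6     7     8     9
          7     1     1     1     2     2     3     4     5     6     7     9    10    12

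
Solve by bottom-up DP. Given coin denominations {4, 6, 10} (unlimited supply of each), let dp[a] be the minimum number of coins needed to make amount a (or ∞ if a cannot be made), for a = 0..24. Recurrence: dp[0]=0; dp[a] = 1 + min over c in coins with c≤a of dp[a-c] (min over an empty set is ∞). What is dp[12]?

 a  0  1  2  3  4  5  6  7  8  9 10 11 12 13 14 15 16 17 18 19 20 21 22 23 24
dp  0  -  -  -  1  -  1  -  2  -  1  -  2  -  2  -  2  -  3  -  2  -  3  -  3
(- denotes ∞ / unreachable)

2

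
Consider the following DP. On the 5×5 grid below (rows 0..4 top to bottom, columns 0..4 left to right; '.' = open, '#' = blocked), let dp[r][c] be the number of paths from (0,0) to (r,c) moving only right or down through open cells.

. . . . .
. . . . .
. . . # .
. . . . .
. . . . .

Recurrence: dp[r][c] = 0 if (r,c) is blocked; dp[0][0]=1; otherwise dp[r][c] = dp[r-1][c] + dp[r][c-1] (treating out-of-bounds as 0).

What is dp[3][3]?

r\c   0   1   2   3   4
  0   1   1   1   1   1
  1   1   2   3   4   5
  2   1   3   6   0   5
  3   1   4  10  10  15
  4   1   5  15  25  40

10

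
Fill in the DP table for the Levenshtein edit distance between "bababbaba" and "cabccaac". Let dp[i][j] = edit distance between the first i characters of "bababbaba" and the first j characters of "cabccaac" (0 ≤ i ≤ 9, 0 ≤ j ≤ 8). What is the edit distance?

6

   ''  c  a  b  c  c  a  a  c
''  0  1  2  3  4  5  6  7  8
 b  1  1  2  2  3  4  5  6  7
 a  2  2  1  2  3  4  4  5  6
 b  3  3  2  1  2  3  4  5  6
 a  4  4  3  2  2  3  3  4  5
 b  5  5  4  3  3  3  4  4  5
 b  6  6  5  4  4  4  4  5  5
 a  7  7  6  5  5  5  4  4  5
 b  8  8  7  6  6  6  5  5  5
 a  9  9  8  7  7  7  6  5  6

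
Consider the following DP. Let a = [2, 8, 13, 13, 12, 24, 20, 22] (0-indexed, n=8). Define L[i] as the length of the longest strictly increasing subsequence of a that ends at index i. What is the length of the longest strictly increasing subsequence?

   i    0    1    2    3    4    5    6    7
a[i]    2    8   13   13   12   24   20   22
L[i]    1    2    3    3    3    4    4    5

5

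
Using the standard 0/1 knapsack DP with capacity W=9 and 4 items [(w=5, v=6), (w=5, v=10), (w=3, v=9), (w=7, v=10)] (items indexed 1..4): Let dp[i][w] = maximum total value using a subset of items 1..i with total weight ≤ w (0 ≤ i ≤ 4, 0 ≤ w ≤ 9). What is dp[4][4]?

9

i\w   0   1   2   3   4   5   6   7   8   9
  0   0   0   0   0   0   0   0   0   0   0
  1   0   0   0   0   0   6   6   6   6   6
  2   0   0   0   0   0  10  10  10  10  10
  3   0   0   0   9   9  10  10  10  19  19
  4   0   0   0   9   9  10  10  10  19  19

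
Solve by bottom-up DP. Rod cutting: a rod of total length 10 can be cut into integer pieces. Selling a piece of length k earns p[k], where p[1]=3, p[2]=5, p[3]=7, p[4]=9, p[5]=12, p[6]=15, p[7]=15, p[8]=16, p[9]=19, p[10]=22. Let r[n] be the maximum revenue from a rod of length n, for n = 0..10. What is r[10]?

30

   n    0    1    2    3    4    5    6    7    8    9   10
r[n]    0    3    6    9   12   15   18   21   24   27   30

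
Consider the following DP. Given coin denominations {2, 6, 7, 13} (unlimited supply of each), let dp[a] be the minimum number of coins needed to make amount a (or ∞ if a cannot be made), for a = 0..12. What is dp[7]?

 a  0  1  2  3  4  5  6  7  8  9 10 11 12
dp  0  -  1  -  2  -  1  1  2  2  3  3  2
(- denotes ∞ / unreachable)

1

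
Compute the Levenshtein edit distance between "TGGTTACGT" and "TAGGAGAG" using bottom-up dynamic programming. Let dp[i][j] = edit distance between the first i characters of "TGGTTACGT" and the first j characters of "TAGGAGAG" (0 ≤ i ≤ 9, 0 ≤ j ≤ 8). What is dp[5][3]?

   ''  T  A  G  G  A  G  A  G
''  0  1  2  3  4  5  6  7  8
 T  1  0  1  2  3  4  5  6  7
 G  2  1  1  1  2  3  4  5  6
 G  3  2  2  1  1  2  3  4  5
 T  4  3  3  2  2  2  3  4  5
 T  5  4  4  3  3  3  3  4  5
 A  6  5  4  4  4  3  4  3  4
 C  7  6  5  5  5  4  4  4  4
 G  8  7  6  5  5  5  4  5  4
 T  9  8  7  6  6  6  5  5  5

3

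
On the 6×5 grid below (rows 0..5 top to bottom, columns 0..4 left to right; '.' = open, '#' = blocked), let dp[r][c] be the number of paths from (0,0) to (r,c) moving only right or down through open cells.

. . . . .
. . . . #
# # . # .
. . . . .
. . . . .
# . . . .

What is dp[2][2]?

r\c   0   1   2   3   4
  0   1   1   1   1   1
  1   1   2   3   4   0
  2   0   0   3   0   0
  3   0   0   3   3   3
  4   0   0   3   6   9
  5   0   0   3   9  18

3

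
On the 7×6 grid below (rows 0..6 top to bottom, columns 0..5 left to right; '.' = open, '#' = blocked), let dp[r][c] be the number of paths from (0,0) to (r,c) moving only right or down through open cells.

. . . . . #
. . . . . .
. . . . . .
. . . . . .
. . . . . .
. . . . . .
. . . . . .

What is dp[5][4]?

r\c   0   1   2   3   4   5
  0   1   1   1   1   1   0
  1   1   2   3   4   5   5
  2   1   3   6  10  15  20
  3   1   4  10  20  35  55
  4   1   5  15  35  70 125
  5   1   6  21  56 126 251
  6   1   7  28  84 210 461

126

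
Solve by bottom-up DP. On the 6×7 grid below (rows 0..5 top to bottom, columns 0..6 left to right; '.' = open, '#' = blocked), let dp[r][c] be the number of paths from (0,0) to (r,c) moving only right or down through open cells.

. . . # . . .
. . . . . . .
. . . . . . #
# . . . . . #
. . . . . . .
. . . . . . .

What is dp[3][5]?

r\c   0   1   2   3   4   5   6
  0   1   1   1   0   0   0   0
  1   1   2   3   3   3   3   3
  2   1   3   6   9  12  15   0
  3   0   3   9  18  30  45   0
  4   0   3  12  30  60 105 105
  5   0   3  15  45 105 210 315

45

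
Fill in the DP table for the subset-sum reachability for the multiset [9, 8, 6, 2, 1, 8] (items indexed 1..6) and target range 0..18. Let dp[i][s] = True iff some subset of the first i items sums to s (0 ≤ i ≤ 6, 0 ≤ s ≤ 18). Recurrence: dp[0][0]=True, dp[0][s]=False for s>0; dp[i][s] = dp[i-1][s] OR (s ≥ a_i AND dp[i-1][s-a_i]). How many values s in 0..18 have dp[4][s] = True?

11

i\s   0   1   2   3   4   5   6   7   8   9  10  11  12  13  14  15  16  17  18
  0   T   F   F   F   F   F   F   F   F   F   F   F   F   F   F   F   F   F   F
  1   T   F   F   F   F   F   F   F   F   T   F   F   F   F   F   F   F   F   F
  2   T   F   F   F   F   F   F   F   T   T   F   F   F   F   F   F   F   T   F
  3   T   F   F   F   F   F   T   F   T   T   F   F   F   F   T   T   F   T   F
  4   T   F   T   F   F   F   T   F   T   T   T   T   F   F   T   T   T   T   F
  5   T   T   T   T   F   F   T   T   T   T   T   T   T   F   T   T   T   T   T
  6   T   T   T   T   F   F   T   T   T   T   T   T   T   F   T   T   T   T   T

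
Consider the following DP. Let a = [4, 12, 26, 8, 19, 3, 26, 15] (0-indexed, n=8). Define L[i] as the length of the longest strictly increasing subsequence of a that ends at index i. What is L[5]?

   i    0    1    2    3    4    5    6    7
a[i]    4   12   26    8   19    3   26   15
L[i]    1    2    3    2    3    1    4    3

1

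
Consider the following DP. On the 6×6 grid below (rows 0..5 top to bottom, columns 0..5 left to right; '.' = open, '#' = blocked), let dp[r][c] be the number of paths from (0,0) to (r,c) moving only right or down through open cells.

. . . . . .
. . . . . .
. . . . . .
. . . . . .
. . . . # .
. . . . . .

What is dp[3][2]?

r\c   0   1   2   3   4   5
  0   1   1   1   1   1   1
  1   1   2   3   4   5   6
  2   1   3   6  10  15  21
  3   1   4  10  20  35  56
  4   1   5  15  35   0  56
  5   1   6  21  56  56 112

10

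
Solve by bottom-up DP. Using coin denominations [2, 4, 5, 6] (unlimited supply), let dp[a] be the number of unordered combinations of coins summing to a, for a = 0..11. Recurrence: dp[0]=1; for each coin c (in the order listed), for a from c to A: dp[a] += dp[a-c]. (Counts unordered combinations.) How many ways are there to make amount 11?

3

after  coin     0     1     2     3     4     5     6     7     8     9    10    11
          2     1     0     1     0     1     0     1     0     1     0     1     0
          4     1     0     1     0     2     0     2     0     3     0     3     0
          5     1     0     1     0     2     1     2     1     3     2     4     2
          6     1     0     1     0     2     1     3     1     4     2     6     3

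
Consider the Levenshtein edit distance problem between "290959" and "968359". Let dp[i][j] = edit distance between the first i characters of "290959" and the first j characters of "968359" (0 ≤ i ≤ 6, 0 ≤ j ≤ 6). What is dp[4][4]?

4

   ''  9  6  8  3  5  9
''  0  1  2  3  4  5  6
 2  1  1  2  3  4  5  6
 9  2  1  2  3  4  5  5
 0  3  2  2  3  4  5  6
 9  4  3  3  3  4  5  5
 5  5  4  4  4  4  4  5
 9  6  5  5  5  5  5  4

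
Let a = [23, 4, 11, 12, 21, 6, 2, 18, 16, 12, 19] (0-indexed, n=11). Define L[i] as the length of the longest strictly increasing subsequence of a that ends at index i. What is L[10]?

   i    0    1    2    3    4    5    6    7    8    9   10
a[i]   23    4   11   12   21    6    2   18   16   12   19
L[i]    1    1    2    3    4    2    1    4    4    3    5

5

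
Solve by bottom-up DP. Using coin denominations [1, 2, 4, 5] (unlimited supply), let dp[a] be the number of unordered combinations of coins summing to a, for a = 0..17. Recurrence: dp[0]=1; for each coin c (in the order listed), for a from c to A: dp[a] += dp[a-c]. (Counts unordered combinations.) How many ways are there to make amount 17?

after  coin     0     1     2     3     4     5     6     7     8     9    10    11    12    13    14    15    16    17
          1     1     1     1     1     1     1     1     1     1     1     1     1     1     1     1     1     1     1
          2     1     1     2     2     3     3     4     4     5     5     6     6     7     7     8     8     9     9
          4     1     1     2     2     4     4     6     6     9     9    12    12    16    16    20    20    25    25
          5     1     1     2     2     4     5     7     8    11    13    17    19    24    27    33    37    44    49

49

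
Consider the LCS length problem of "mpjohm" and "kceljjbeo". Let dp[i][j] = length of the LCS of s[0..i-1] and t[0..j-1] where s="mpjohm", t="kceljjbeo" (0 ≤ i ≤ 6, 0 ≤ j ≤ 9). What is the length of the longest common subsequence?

2

   ''  k  c  e  l  j  j  b  e  o
''  0  0  0  0  0  0  0  0  0  0
 m  0  0  0  0  0  0  0  0  0  0
 p  0  0  0  0  0  0  0  0  0  0
 j  0  0  0  0  0  1  1  1  1  1
 o  0  0  0  0  0  1  1  1  1  2
 h  0  0  0  0  0  1  1  1  1  2
 m  0  0  0  0  0  1  1  1  1  2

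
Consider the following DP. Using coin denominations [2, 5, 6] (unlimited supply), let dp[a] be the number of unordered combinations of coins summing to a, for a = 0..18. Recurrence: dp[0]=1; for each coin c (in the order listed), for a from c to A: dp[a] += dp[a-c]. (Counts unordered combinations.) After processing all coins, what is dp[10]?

after  coin     0     1     2     3     4     5     6     7     8     9    10    11    12    13    14    15    16    17    18
          2     1     0     1     0     1     0     1     0     1     0     1     0     1     0     1     0     1     0     1
          5     1     0     1     0     1     1     1     1     1     1     2     1     2     1     2     2     2     2     2
          6     1     0     1     0     1     1     2     1     2     1     3     2     4     2     4     3     5     4     6

3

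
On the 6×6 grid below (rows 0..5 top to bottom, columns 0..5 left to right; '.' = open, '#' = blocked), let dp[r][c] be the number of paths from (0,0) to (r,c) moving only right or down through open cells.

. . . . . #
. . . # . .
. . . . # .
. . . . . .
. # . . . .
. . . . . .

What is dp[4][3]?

26

r\c   0   1   2   3   4   5
  0   1   1   1   1   1   0
  1   1   2   3   0   1   1
  2   1   3   6   6   0   1
  3   1   4  10  16  16  17
  4   1   0  10  26  42  59
  5   1   1  11  37  79 138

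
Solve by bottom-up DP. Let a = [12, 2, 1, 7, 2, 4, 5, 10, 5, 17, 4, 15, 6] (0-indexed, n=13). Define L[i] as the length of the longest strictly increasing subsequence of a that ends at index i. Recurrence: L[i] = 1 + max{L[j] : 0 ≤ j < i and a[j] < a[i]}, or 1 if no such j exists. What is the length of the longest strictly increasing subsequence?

6

   i    0    1    2    3    4    5    6    7    8    9   10   11   12
a[i]   12    2    1    7    2    4    5   10    5   17    4   15    6
L[i]    1    1    1    2    2    3    4    5    4    6    3    6    5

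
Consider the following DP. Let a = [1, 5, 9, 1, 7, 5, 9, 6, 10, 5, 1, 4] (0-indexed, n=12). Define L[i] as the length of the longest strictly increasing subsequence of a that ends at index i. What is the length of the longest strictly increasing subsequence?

   i    0    1    2    3    4    5    6    7    8    9   10   11
a[i]    1    5    9    1    7    5    9    6   10    5    1    4
L[i]    1    2    3    1    3    2    4    3    5    2    1    2

5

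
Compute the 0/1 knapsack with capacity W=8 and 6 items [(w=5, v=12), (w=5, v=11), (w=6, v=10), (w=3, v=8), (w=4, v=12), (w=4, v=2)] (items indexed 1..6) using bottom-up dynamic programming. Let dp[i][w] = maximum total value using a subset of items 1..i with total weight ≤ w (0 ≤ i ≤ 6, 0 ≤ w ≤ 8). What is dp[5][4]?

12

i\w   0   1   2   3   4   5   6   7   8
  0   0   0   0   0   0   0   0   0   0
  1   0   0   0   0   0  12  12  12  12
  2   0   0   0   0   0  12  12  12  12
  3   0   0   0   0   0  12  12  12  12
  4   0   0   0   8   8  12  12  12  20
  5   0   0   0   8  12  12  12  20  20
  6   0   0   0   8  12  12  12  20  20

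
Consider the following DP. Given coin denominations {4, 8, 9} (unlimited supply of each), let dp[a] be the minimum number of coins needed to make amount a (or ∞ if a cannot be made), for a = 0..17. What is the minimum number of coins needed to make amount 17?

2

 a  0  1  2  3  4  5  6  7  8  9 10 11 12 13 14 15 16 17
dp  0  -  -  -  1  -  -  -  1  1  -  -  2  2  -  -  2  2
(- denotes ∞ / unreachable)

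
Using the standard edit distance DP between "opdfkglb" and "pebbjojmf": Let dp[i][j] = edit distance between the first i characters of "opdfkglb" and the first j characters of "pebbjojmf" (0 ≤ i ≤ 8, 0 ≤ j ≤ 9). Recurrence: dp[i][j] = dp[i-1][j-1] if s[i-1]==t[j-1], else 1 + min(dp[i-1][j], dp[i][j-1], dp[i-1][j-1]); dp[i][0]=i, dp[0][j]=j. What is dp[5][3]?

4

   ''  p  e  b  b  j  o  j  m  f
''  0  1  2  3  4  5  6  7  8  9
 o  1  1  2  3  4  5  5  6  7  8
 p  2  1  2  3  4  5  6  6  7  8
 d  3  2  2  3  4  5  6  7  7  8
 f  4  3  3  3  4  5  6  7  8  7
 k  5  4  4  4  4  5  6  7  8  8
 g  6  5  5  5  5  5  6  7  8  9
 l  7  6  6  6  6  6  6  7  8  9
 b  8  7  7  6  6  7  7  7  8  9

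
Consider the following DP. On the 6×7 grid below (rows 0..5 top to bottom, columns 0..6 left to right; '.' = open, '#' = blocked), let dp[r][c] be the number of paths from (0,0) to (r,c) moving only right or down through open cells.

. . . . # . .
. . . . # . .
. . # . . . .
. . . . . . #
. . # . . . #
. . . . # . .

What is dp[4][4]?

r\c   0   1   2   3   4   5   6
  0   1   1   1   1   0   0   0
  1   1   2   3   4   0   0   0
  2   1   3   0   4   4   4   4
  3   1   4   4   8  12  16   0
  4   1   5   0   8  20  36   0
  5   1   6   6  14   0  36  36

20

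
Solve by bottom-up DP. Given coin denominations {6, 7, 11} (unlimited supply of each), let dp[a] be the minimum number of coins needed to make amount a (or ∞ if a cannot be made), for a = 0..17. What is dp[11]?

 a  0  1  2  3  4  5  6  7  8  9 10 11 12 13 14 15 16 17
dp  0  -  -  -  -  -  1  1  -  -  -  1  2  2  2  -  -  2
(- denotes ∞ / unreachable)

1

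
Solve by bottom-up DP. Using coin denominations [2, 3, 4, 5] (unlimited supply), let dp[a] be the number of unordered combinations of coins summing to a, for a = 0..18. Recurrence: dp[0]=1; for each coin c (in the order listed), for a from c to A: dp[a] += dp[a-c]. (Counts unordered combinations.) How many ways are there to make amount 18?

22

after  coin     0     1     2     3     4     5     6     7     8     9    10    11    12    13    14    15    16    17    18
          2     1     0     1     0     1     0     1     0     1     0     1     0     1     0     1     0     1     0     1
          3     1     0     1     1     1     1     2     1     2     2     2     2     3     2     3     3     3     3     4
          4     1     0     1     1     2     1     3     2     4     3     5     4     7     5     8     7    10     8    12
          5     1     0     1     1     2     2     3     3     5     5     7     7    10    10    13    14    17    18    22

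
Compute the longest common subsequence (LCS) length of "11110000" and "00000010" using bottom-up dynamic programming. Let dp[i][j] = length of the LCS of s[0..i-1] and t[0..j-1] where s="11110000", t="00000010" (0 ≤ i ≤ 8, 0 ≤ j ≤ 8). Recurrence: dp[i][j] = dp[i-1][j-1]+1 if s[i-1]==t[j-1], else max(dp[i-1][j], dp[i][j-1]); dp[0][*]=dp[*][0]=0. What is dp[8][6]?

4

   ''  0  0  0  0  0  0  1  0
''  0  0  0  0  0  0  0  0  0
 1  0  0  0  0  0  0  0  1  1
 1  0  0  0  0  0  0  0  1  1
 1  0  0  0  0  0  0  0  1  1
 1  0  0  0  0  0  0  0  1  1
 0  0  1  1  1  1  1  1  1  2
 0  0  1  2  2  2  2  2  2  2
 0  0  1  2  3  3  3  3  3  3
 0  0  1  2  3  4  4  4  4  4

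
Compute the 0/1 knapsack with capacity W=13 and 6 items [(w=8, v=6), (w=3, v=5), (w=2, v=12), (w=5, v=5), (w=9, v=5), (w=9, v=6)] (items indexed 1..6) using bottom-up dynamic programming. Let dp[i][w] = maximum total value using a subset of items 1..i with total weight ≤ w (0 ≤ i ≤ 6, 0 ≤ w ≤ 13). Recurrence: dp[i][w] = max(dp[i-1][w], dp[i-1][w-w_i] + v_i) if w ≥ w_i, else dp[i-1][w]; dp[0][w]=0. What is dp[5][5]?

i\w   0   1   2   3   4   5   6   7   8   9  10  11  12  13
  0   0   0   0   0   0   0   0   0   0   0   0   0   0   0
  1   0   0   0   0   0   0   0   0   6   6   6   6   6   6
  2   0   0   0   5   5   5   5   5   6   6   6  11  11  11
  3   0   0  12  12  12  17  17  17  17  17  18  18  18  23
  4   0   0  12  12  12  17  17  17  17  17  22  22  22  23
  5   0   0  12  12  12  17  17  17  17  17  22  22  22  23
  6   0   0  12  12  12  17  17  17  17  17  22  22  22  23

17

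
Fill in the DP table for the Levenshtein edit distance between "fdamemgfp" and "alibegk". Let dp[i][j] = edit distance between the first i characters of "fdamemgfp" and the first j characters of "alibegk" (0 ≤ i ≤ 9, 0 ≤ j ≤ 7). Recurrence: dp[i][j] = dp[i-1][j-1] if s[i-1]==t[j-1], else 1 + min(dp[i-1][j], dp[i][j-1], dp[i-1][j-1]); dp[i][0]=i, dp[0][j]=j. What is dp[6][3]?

   ''  a  l  i  b  e  g  k
''  0  1  2  3  4  5  6  7
 f  1  1  2  3  4  5  6  7
 d  2  2  2  3  4  5  6  7
 a  3  2  3  3  4  5  6  7
 m  4  3  3  4  4  5  6  7
 e  5  4  4  4  5  4  5  6
 m  6  5  5  5  5  5  5  6
 g  7  6  6  6  6  6  5  6
 f  8  7  7  7  7  7  6  6
 p  9  8  8  8  8  8  7  7

5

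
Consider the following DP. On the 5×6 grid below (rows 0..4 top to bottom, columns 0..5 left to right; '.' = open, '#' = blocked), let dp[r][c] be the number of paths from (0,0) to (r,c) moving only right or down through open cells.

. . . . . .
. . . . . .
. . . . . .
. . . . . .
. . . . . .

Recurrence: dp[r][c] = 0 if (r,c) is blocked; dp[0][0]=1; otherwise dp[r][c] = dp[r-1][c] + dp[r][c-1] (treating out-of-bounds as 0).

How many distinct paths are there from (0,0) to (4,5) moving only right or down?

r\c   0   1   2   3   4   5
  0   1   1   1   1   1   1
  1   1   2   3   4   5   6
  2   1   3   6  10  15  21
  3   1   4  10  20  35  56
  4   1   5  15  35  70 126

126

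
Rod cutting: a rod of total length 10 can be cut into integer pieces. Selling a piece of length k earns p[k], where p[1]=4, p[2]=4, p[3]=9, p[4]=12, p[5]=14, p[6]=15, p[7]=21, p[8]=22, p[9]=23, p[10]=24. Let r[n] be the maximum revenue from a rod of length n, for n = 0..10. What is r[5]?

   n    0    1    2    3    4    5    6    7    8    9   10
r[n]    0    4    8   12   16   20   24   28   32   36   40

20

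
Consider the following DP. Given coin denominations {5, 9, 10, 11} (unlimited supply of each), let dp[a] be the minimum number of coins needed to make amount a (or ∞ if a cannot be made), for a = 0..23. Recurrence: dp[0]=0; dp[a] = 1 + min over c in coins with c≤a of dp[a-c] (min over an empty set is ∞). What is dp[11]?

 a  0  1  2  3  4  5  6  7  8  9 10 11 12 13 14 15 16 17 18 19 20 21 22 23
dp  0  -  -  -  -  1  -  -  -  1  1  1  -  -  2  2  2  -  2  2  2  2  2  3
(- denotes ∞ / unreachable)

1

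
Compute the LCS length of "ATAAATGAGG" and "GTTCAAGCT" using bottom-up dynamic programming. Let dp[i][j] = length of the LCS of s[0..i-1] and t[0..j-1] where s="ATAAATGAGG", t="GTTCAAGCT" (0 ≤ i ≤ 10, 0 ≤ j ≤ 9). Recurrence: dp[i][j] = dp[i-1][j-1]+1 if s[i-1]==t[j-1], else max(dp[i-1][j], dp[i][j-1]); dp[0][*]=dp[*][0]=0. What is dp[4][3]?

1

   ''  G  T  T  C  A  A  G  C  T
''  0  0  0  0  0  0  0  0  0  0
 A  0  0  0  0  0  1  1  1  1  1
 T  0  0  1  1  1  1  1  1  1  2
 A  0  0  1  1  1  2  2  2  2  2
 A  0  0  1  1  1  2  3  3  3  3
 A  0  0  1  1  1  2  3  3  3  3
 T  0  0  1  2  2  2  3  3  3  4
 G  0  1  1  2  2  2  3  4  4  4
 A  0  1  1  2  2  3  3  4  4  4
 G  0  1  1  2  2  3  3  4  4  4
 G  0  1  1  2  2  3  3  4  4  4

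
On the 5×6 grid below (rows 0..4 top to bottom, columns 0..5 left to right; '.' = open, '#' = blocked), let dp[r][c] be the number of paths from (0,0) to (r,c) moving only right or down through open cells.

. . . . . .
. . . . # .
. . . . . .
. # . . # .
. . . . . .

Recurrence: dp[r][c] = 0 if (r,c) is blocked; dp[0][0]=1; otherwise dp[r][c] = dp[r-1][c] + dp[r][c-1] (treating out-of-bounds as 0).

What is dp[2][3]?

10

r\c   0   1   2   3   4   5
  0   1   1   1   1   1   1
  1   1   2   3   4   0   1
  2   1   3   6  10  10  11
  3   1   0   6  16   0  11
  4   1   1   7  23  23  34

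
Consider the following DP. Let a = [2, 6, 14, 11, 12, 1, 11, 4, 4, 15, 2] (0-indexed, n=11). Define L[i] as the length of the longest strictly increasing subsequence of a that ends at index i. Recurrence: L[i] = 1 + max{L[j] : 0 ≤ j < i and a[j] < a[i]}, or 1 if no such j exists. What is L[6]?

3

   i    0    1    2    3    4    5    6    7    8    9   10
a[i]    2    6   14   11   12    1   11    4    4   15    2
L[i]    1    2    3    3    4    1    3    2    2    5    2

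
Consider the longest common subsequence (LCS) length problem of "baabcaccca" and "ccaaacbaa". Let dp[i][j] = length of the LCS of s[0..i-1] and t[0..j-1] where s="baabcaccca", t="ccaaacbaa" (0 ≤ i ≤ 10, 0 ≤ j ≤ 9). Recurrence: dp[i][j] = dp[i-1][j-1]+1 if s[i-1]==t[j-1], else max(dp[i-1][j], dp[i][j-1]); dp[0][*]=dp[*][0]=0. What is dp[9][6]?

   ''  c  c  a  a  a  c  b  a  a
''  0  0  0  0  0  0  0  0  0  0
 b  0  0  0  0  0  0  0  1  1  1
 a  0  0  0  1  1  1  1  1  2  2
 a  0  0  0  1  2  2  2  2  2  3
 b  0  0  0  1  2  2  2  3  3  3
 c  0  1  1  1  2  2  3  3  3  3
 a  0  1  1  2  2  3  3  3  4  4
 c  0  1  2  2  2  3  4  4  4  4
 c  0  1  2  2  2  3  4  4  4  4
 c  0  1  2  2  2  3  4  4  4  4
 a  0  1  2  3  3  3  4  4  5  5

4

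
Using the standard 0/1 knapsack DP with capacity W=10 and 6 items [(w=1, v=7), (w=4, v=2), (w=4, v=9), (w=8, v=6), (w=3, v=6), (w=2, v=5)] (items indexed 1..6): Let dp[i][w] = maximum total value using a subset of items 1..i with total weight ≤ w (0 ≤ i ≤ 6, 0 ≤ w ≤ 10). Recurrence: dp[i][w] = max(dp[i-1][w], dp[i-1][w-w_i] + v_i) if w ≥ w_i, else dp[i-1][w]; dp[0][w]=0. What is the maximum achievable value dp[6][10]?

i\w   0   1   2   3   4   5   6   7   8   9  10
  0   0   0   0   0   0   0   0   0   0   0   0
  1   0   7   7   7   7   7   7   7   7   7   7
  2   0   7   7   7   7   9   9   9   9   9   9
  3   0   7   7   7   9  16  16  16  16  18  18
  4   0   7   7   7   9  16  16  16  16  18  18
  5   0   7   7   7  13  16  16  16  22  22  22
  6   0   7   7  12  13  16  18  21  22  22  27

27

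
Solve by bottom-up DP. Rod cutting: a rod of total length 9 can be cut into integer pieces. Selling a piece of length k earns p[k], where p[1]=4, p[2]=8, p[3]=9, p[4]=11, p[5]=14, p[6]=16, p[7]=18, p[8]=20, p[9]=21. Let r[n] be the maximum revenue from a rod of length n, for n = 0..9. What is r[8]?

32

   n    0    1    2    3    4    5    6    7    8    9
r[n]    0    4    8   12   16   20   24   28   32   36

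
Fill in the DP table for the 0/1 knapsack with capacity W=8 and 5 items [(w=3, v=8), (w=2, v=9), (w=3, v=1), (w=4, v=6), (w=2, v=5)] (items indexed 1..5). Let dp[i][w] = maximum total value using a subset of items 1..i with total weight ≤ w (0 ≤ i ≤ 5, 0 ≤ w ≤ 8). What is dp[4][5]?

i\w   0   1   2   3   4   5   6   7   8
  0   0   0   0   0   0   0   0   0   0
  1   0   0   0   8   8   8   8   8   8
  2   0   0   9   9   9  17  17  17  17
  3   0   0   9   9   9  17  17  17  18
  4   0   0   9   9   9  17  17  17  18
  5   0   0   9   9  14  17  17  22  22

17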